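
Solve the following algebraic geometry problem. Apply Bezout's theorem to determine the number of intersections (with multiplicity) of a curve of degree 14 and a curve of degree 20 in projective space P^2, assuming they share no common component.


Bezout's theorem states the intersection count equals the product of degrees.
Intersection count = 14 * 20 = 280

280


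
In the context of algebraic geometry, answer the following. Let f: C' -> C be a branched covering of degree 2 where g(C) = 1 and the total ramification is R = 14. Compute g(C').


Riemann-Hurwitz formula: 2g' - 2 = d(2g - 2) + R
Given: d = 2, g = 1, R = 14
2g' - 2 = 2*(2*1 - 2) + 14
2g' - 2 = 2*0 + 14
2g' - 2 = 0 + 14 = 14
2g' = 16
g' = 8

8


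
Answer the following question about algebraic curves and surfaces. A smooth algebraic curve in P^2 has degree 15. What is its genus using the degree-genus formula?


Using the genus formula for smooth plane curves:
g = (d-1)(d-2)/2
g = (15-1)(15-2)/2
g = 14*13/2
g = 182/2 = 91

91


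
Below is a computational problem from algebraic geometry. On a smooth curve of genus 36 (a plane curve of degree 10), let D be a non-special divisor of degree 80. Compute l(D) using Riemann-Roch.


First, compute the genus of a smooth plane curve of degree 10:
g = (d-1)(d-2)/2 = (10-1)(10-2)/2 = 36
For a non-special divisor D (i.e., h^1(D) = 0), Riemann-Roch gives:
l(D) = deg(D) - g + 1
Since deg(D) = 80 >= 2g - 1 = 71, D is non-special.
l(D) = 80 - 36 + 1 = 45

45


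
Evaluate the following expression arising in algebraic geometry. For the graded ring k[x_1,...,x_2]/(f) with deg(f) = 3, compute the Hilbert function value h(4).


For R = k[x_1,...,x_n]/(f) with f homogeneous of degree e:
The Hilbert series is (1 - t^e)/(1 - t)^n.
So h(d) = C(d+n-1, n-1) - C(d-e+n-1, n-1) for d >= e.
With n=2, e=3, d=4:
C(4+2-1, 2-1) = C(5, 1) = 5
C(4-3+2-1, 2-1) = C(2, 1) = 2
h(4) = 5 - 2 = 3

3


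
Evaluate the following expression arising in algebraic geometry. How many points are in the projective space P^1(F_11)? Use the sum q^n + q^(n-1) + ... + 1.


P^1(F_11) has (q^(n+1) - 1)/(q - 1) points.
= 11^1 + 11^0
= 11 + 1
= 12

12


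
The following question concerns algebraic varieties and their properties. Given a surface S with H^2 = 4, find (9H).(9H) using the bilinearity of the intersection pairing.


Using bilinearity of the intersection pairing on a surface S:
(aH).(bH) = ab * (H.H)
We have H^2 = 4.
D.E = (9H).(9H) = 9*9*4
= 81*4
= 324

324


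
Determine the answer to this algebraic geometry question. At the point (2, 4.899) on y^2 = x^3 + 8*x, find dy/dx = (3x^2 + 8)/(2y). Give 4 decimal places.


Using implicit differentiation of y^2 = x^3 + 8*x:
2y * dy/dx = 3x^2 + 8
dy/dx = (3x^2 + 8)/(2y)
Numerator: 3*2^2 + 8 = 20
Denominator: 2*4.899 = 9.798
dy/dx = 20/9.798 = 2.0412

2.0412


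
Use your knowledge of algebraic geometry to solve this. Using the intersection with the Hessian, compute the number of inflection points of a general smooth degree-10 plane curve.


For a general smooth plane curve C of degree d, the inflection points are
the intersection of C with its Hessian curve, which has degree 3(d-2).
By Bezout, the total intersection number is d * 3(d-2) = 10 * 24 = 240.
For a general curve every flex is ordinary, so each contributes
multiplicity 1 to C·Hess(C), and the number of distinct inflection
points is 3d(d-2).
Inflection points = 3*10*(10-2) = 3*10*8 = 240

240


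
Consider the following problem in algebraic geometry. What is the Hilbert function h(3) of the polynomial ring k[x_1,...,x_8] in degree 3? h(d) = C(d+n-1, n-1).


The Hilbert function for the polynomial ring in 8 variables is:
h(d) = C(d+n-1, n-1)
h(3) = C(3+8-1, 8-1) = C(10, 7)
= 10! / (7! * 3!)
= 120

120


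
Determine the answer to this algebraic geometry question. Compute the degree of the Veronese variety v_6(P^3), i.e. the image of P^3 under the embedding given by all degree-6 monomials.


The Veronese variety v_6(P^3) has degree d^r.
d^r = 6^3 = 216

216


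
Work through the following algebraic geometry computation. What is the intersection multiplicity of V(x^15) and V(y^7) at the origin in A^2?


The intersection multiplicity of V(x^a) and V(y^b) at the origin is:
I(O; V(x^15), V(y^7)) = dim_k(k[x,y]/(x^15, y^7))
A basis for k[x,y]/(x^15, y^7) is the set of monomials x^i * y^j
where 0 <= i < 15 and 0 <= j < 7.
The number of such monomials is 15 * 7 = 105

105


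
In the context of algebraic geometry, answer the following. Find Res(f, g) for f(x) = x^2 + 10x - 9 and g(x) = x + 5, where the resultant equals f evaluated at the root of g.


For Res(f, x - c), we evaluate f at x = c.
f(-5) = (-5)^2 + 10*(-5) - 9
= 25 - 50 - 9
= -25 - 9 = -34
Res(f, g) = -34

-34


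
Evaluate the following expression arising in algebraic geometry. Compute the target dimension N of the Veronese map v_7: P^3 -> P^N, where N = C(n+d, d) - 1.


The Veronese embedding v_d: P^n -> P^N maps each point to all
degree-d monomials in n+1 homogeneous coordinates.
N = C(n+d, d) - 1
N = C(3+7, 7) - 1
N = C(10, 7) - 1
C(10, 7) = 120
N = 120 - 1 = 119

119


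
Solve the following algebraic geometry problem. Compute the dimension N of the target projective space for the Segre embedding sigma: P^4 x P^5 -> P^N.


The Segre embedding maps P^m x P^n into P^N via
all products of coordinates from each factor.
N = (m+1)(n+1) - 1
N = (4+1)(5+1) - 1
N = 5*6 - 1
N = 30 - 1 = 29

29


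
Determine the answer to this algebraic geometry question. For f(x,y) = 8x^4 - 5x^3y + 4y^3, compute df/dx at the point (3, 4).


df/dx = 4*8*x^3 + 3*(-5)*x^2*y
At (3,4): 4*8*3^3 + 3*(-5)*3^2*4
= 864 - 540
= 324

324


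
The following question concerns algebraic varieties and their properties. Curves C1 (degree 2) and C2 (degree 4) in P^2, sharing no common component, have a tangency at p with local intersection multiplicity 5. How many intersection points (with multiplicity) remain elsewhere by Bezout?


By Bezout's theorem, the total intersection number is d1 * d2.
Total = 2 * 4 = 8
Intersection multiplicity at p = 5
Remaining intersections = 8 - 5 = 3

3


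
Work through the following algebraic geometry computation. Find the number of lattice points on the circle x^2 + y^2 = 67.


Systematically check integer values of x where x^2 <= 67.
For each valid x, check if 67 - x^2 is a perfect square.
Total integer solutions found: 0

0


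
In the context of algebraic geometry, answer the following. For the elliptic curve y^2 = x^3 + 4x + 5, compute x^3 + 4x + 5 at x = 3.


Compute x^3 + 4x + 5 at x = 3:
x^3 = 3^3 = 27
4*x = 4*3 = 12
Sum: 27 + 12 + 5 = 44

44


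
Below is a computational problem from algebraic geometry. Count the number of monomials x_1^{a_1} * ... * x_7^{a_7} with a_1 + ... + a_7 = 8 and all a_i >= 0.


The number of degree-8 monomials in 7 variables is C(d+n-1, n-1).
= C(8+7-1, 7-1) = C(14, 6)
= 3003

3003


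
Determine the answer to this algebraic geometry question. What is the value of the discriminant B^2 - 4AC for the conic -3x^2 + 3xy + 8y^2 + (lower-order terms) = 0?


The discriminant of a conic Ax^2 + Bxy + Cy^2 + ... = 0 is B^2 - 4AC.
B^2 = 3^2 = 9
4AC = 4*(-3)*8 = -96
Discriminant = 9 + 96 = 105

105


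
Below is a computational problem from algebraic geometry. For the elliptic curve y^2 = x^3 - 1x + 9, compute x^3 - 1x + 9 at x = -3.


Compute x^3 - 1x + 9 at x = -3:
x^3 = (-3)^3 = -27
(-1)*x = (-1)*(-3) = 3
Sum: -27 + 3 + 9 = -15

-15


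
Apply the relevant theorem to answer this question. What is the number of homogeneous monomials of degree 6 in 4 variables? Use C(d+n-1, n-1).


The number of degree-6 monomials in 4 variables is C(d+n-1, n-1).
= C(6+4-1, 4-1) = C(9, 3)
= 84

84


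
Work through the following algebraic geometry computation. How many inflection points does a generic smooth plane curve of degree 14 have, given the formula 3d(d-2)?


For a general smooth plane curve C of degree d, the inflection points are
the intersection of C with its Hessian curve, which has degree 3(d-2).
By Bezout, the total intersection number is d * 3(d-2) = 14 * 36 = 504.
For a general curve every flex is ordinary, so each contributes
multiplicity 1 to C·Hess(C), and the number of distinct inflection
points is 3d(d-2).
Inflection points = 3*14*(14-2) = 3*14*12 = 504

504


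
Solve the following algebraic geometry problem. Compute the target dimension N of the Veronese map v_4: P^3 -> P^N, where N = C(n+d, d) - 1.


The Veronese embedding v_d: P^n -> P^N maps each point to all
degree-d monomials in n+1 homogeneous coordinates.
N = C(n+d, d) - 1
N = C(3+4, 4) - 1
N = C(7, 4) - 1
C(7, 4) = 35
N = 35 - 1 = 34

34


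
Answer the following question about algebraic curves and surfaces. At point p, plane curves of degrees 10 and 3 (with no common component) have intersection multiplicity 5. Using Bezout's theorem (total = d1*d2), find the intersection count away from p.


By Bezout's theorem, the total intersection number is d1 * d2.
Total = 10 * 3 = 30
Intersection multiplicity at p = 5
Remaining intersections = 30 - 5 = 25

25


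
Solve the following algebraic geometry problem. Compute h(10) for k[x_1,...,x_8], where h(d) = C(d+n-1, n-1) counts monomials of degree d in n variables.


The Hilbert function for the polynomial ring in 8 variables is:
h(d) = C(d+n-1, n-1)
h(10) = C(10+8-1, 8-1) = C(17, 7)
= 17! / (7! * 10!)
= 19448

19448


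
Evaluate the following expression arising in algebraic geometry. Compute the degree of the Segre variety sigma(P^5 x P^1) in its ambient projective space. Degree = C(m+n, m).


The degree of the Segre variety P^5 x P^1 is C(m+n, m).
= C(6, 5)
= 6

6


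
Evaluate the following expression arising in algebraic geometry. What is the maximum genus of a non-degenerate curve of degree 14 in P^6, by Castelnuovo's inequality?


Castelnuovo's bound: write d - 1 = m(r-1) + epsilon with 0 <= epsilon < r-1.
d - 1 = 14 - 1 = 13
r - 1 = 6 - 1 = 5
13 = 2*5 + 3, so m = 2, epsilon = 3
pi(d, r) = m(m-1)(r-1)/2 + m*epsilon
= 2*1*5/2 + 2*3
= 10/2 + 6
= 5 + 6 = 11

11


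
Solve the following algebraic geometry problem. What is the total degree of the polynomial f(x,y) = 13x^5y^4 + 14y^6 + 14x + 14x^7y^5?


Examine each term for its total degree (sum of exponents).
  Term '13x^5y^4' has total degree 5+4 = 9.
  Term '14y^6' has total degree 0+6 = 6.
  Term '14x' has total degree 1+0 = 1.
  Term '14x^7y^5' has total degree 7+5 = 12.
The maximum total degree among all terms is 12.

12


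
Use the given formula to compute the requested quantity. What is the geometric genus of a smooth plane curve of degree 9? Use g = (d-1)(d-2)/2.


Using the genus formula for smooth plane curves:
g = (d-1)(d-2)/2
g = (9-1)(9-2)/2
g = 8*7/2
g = 56/2 = 28

28


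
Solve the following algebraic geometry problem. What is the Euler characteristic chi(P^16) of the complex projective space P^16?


The complex projective space P^16 has one cell in each even real dimension 0, 2, ..., 32.
The cohomology groups are H^{2k}(P^16) = Z for k = 0,...,16, and 0 otherwise.
Euler characteristic = sum of Betti numbers = 1 per even-dimensional cohomology group.
chi(P^16) = 16 + 1 = 17

17


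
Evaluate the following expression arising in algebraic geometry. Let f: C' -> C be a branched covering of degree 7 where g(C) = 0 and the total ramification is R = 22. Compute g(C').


Riemann-Hurwitz formula: 2g' - 2 = d(2g - 2) + R
Given: d = 7, g = 0, R = 22
2g' - 2 = 7*(2*0 - 2) + 22
2g' - 2 = 7*(-2) + 22
2g' - 2 = -14 + 22 = 8
2g' = 10
g' = 5

5


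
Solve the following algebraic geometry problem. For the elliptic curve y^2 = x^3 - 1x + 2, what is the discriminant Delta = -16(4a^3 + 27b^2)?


Compute each component:
4a^3 = 4*(-1)^3 = 4*(-1) = -4
27b^2 = 27*2^2 = 27*4 = 108
4a^3 + 27b^2 = -4 + 108 = 104
Delta = -16*104 = -1664

-1664


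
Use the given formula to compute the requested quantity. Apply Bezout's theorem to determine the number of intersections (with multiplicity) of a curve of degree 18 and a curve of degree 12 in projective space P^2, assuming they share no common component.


Bezout's theorem states the intersection count equals the product of degrees.
Intersection count = 18 * 12 = 216

216


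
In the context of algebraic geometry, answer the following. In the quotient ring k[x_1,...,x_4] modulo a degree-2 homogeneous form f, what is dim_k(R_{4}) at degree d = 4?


For R = k[x_1,...,x_n]/(f) with f homogeneous of degree e:
The Hilbert series is (1 - t^e)/(1 - t)^n.
So h(d) = C(d+n-1, n-1) - C(d-e+n-1, n-1) for d >= e.
With n=4, e=2, d=4:
C(4+4-1, 4-1) = C(7, 3) = 35
C(4-2+4-1, 4-1) = C(5, 3) = 10
h(4) = 35 - 10 = 25

25


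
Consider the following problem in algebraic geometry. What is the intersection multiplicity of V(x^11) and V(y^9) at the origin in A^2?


The intersection multiplicity of V(x^a) and V(y^b) at the origin is:
I(O; V(x^11), V(y^9)) = dim_k(k[x,y]/(x^11, y^9))
A basis for k[x,y]/(x^11, y^9) is the set of monomials x^i * y^j
where 0 <= i < 11 and 0 <= j < 9.
The number of such monomials is 11 * 9 = 99

99


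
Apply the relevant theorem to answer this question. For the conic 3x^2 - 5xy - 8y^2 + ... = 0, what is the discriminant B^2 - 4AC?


The discriminant of a conic Ax^2 + Bxy + Cy^2 + ... = 0 is B^2 - 4AC.
B^2 = (-5)^2 = 25
4AC = 4*3*(-8) = -96
Discriminant = 25 + 96 = 121

121


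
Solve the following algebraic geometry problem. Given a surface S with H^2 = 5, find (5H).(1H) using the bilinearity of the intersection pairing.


Using bilinearity of the intersection pairing on a surface S:
(aH).(bH) = ab * (H.H)
We have H^2 = 5.
D.E = (5H).(1H) = 5*1*5
= 5*5
= 25

25


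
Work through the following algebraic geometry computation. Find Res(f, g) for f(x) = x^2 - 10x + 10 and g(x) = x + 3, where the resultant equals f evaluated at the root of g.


For Res(f, x - c), we evaluate f at x = c.
f(-3) = (-3)^2 - 10*(-3) + 10
= 9 + 30 + 10
= 39 + 10 = 49
Res(f, g) = 49

49


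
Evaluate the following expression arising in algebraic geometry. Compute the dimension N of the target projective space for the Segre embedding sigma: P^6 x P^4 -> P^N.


The Segre embedding maps P^m x P^n into P^N via
all products of coordinates from each factor.
N = (m+1)(n+1) - 1
N = (6+1)(4+1) - 1
N = 7*5 - 1
N = 35 - 1 = 34

34


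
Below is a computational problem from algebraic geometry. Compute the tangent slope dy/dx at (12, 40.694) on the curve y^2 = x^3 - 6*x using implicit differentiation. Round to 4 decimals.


Using implicit differentiation of y^2 = x^3 - 6*x:
2y * dy/dx = 3x^2 - 6
dy/dx = (3x^2 - 6)/(2y)
Numerator: 3*12^2 - 6 = 426
Denominator: 2*40.694 = 81.388
dy/dx = 426/81.388 = 5.2342

5.2342


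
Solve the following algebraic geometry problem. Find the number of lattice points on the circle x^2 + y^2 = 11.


Systematically check integer values of x where x^2 <= 11.
For each valid x, check if 11 - x^2 is a perfect square.
Total integer solutions found: 0

0


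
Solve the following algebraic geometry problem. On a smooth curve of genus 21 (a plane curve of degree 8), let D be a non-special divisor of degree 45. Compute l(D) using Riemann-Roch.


First, compute the genus of a smooth plane curve of degree 8:
g = (d-1)(d-2)/2 = (8-1)(8-2)/2 = 21
For a non-special divisor D (i.e., h^1(D) = 0), Riemann-Roch gives:
l(D) = deg(D) - g + 1
Since deg(D) = 45 >= 2g - 1 = 41, D is non-special.
l(D) = 45 - 21 + 1 = 25

25


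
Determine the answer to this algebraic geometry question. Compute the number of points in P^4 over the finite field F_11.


P^4(F_11) has (q^(n+1) - 1)/(q - 1) points.
= 11^4 + 11^3 + 11^2 + 11^1 + 11^0
= 14641 + 1331 + 121 + 11 + 1
= 16105

16105


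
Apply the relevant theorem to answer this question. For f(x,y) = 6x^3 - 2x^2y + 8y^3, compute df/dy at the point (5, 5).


df/dy = (-2)*x^2 + 3*8*y^2
At (5,5): (-2)*5^2 + 3*8*5^2
= -50 + 600
= 550

550


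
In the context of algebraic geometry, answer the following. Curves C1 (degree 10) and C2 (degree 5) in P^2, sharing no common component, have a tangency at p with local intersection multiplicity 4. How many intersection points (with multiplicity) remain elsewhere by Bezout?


By Bezout's theorem, the total intersection number is d1 * d2.
Total = 10 * 5 = 50
Intersection multiplicity at p = 4
Remaining intersections = 50 - 4 = 46

46


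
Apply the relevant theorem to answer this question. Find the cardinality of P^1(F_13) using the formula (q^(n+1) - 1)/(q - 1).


P^1(F_13) has (q^(n+1) - 1)/(q - 1) points.
= 13^1 + 13^0
= 13 + 1
= 14

14


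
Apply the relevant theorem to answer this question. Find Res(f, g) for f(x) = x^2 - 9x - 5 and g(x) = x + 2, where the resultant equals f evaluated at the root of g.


For Res(f, x - c), we evaluate f at x = c.
f(-2) = (-2)^2 - 9*(-2) - 5
= 4 + 18 - 5
= 22 - 5 = 17
Res(f, g) = 17

17


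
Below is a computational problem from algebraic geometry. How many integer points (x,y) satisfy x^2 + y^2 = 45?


Systematically check integer values of x where x^2 <= 45.
For each valid x, check if 45 - x^2 is a perfect square.
x=3: 45 - 9 = 36, sqrt = 6 (valid)
x=6: 45 - 36 = 9, sqrt = 3 (valid)
Total integer solutions found: 8

8


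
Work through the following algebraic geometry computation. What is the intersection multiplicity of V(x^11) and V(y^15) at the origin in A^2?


The intersection multiplicity of V(x^a) and V(y^b) at the origin is:
I(O; V(x^11), V(y^15)) = dim_k(k[x,y]/(x^11, y^15))
A basis for k[x,y]/(x^11, y^15) is the set of monomials x^i * y^j
where 0 <= i < 11 and 0 <= j < 15.
The number of such monomials is 11 * 15 = 165

165


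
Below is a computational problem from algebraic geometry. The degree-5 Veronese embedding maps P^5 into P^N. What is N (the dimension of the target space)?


The Veronese embedding v_d: P^n -> P^N maps each point to all
degree-d monomials in n+1 homogeneous coordinates.
N = C(n+d, d) - 1
N = C(5+5, 5) - 1
N = C(10, 5) - 1
C(10, 5) = 252
N = 252 - 1 = 251

251


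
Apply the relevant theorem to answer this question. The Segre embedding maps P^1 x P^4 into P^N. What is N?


The Segre embedding maps P^m x P^n into P^N via
all products of coordinates from each factor.
N = (m+1)(n+1) - 1
N = (1+1)(4+1) - 1
N = 2*5 - 1
N = 10 - 1 = 9

9


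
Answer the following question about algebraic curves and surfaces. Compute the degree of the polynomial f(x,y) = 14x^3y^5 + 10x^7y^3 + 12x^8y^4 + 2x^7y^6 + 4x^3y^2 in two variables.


Examine each term for its total degree (sum of exponents).
  Term '14x^3y^5' has total degree 3+5 = 8.
  Term '10x^7y^3' has total degree 7+3 = 10.
  Term '12x^8y^4' has total degree 8+4 = 12.
  Term '2x^7y^6' has total degree 7+6 = 13.
  Term '4x^3y^2' has total degree 3+2 = 5.
The maximum total degree among all terms is 13.

13


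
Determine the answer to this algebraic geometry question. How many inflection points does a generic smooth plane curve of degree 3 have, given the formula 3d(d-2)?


For a general smooth plane curve C of degree d, the inflection points are
the intersection of C with its Hessian curve, which has degree 3(d-2).
By Bezout, the total intersection number is d * 3(d-2) = 3 * 3 = 9.
For a general curve every flex is ordinary, so each contributes
multiplicity 1 to C·Hess(C), and the number of distinct inflection
points is 3d(d-2).
Inflection points = 3*3*(3-2) = 3*3*1 = 9

9


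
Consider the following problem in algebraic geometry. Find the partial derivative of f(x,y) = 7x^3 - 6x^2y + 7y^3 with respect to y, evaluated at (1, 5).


df/dy = (-6)*x^2 + 3*7*y^2
At (1,5): (-6)*1^2 + 3*7*5^2
= -6 + 525
= 519

519


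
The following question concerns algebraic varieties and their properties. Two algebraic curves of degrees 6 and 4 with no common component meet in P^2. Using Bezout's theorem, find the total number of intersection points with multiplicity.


Bezout's theorem states the intersection count equals the product of degrees.
Intersection count = 6 * 4 = 24

24


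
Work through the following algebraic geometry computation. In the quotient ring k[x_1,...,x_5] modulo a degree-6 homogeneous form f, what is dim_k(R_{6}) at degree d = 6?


For R = k[x_1,...,x_n]/(f) with f homogeneous of degree e:
The Hilbert series is (1 - t^e)/(1 - t)^n.
So h(d) = C(d+n-1, n-1) - C(d-e+n-1, n-1) for d >= e.
With n=5, e=6, d=6:
C(6+5-1, 5-1) = C(10, 4) = 210
C(6-6+5-1, 5-1) = C(4, 4) = 1
h(6) = 210 - 1 = 209

209


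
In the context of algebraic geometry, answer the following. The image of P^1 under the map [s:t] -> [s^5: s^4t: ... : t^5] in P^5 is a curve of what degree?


The rational normal curve in P^5 is the image of P^1 under the 5-uple Veronese.
A general hyperplane in P^5 pulls back to a degree-5 form on P^1, which has 5 zeros,
so the curve meets a general hyperplane in 5 points. Degree = 5.

5


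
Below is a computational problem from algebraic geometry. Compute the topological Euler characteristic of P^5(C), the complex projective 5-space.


The complex projective space P^5 has one cell in each even real dimension 0, 2, ..., 10.
The cohomology groups are H^{2k}(P^5) = Z for k = 0,...,5, and 0 otherwise.
Euler characteristic = sum of Betti numbers = 1 per even-dimensional cohomology group.
chi(P^5) = 5 + 1 = 6

6


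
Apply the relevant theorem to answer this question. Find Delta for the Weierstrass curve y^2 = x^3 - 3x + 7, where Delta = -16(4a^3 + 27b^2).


Compute each component:
4a^3 = 4*(-3)^3 = 4*(-27) = -108
27b^2 = 27*7^2 = 27*49 = 1323
4a^3 + 27b^2 = -108 + 1323 = 1215
Delta = -16*1215 = -19440

-19440


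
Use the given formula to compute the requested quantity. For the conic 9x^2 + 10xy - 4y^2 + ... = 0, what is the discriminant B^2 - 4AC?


The discriminant of a conic Ax^2 + Bxy + Cy^2 + ... = 0 is B^2 - 4AC.
B^2 = 10^2 = 100
4AC = 4*9*(-4) = -144
Discriminant = 100 + 144 = 244

244


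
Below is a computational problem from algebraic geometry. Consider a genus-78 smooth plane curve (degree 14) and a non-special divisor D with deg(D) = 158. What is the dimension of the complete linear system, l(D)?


First, compute the genus of a smooth plane curve of degree 14:
g = (d-1)(d-2)/2 = (14-1)(14-2)/2 = 78
For a non-special divisor D (i.e., h^1(D) = 0), Riemann-Roch gives:
l(D) = deg(D) - g + 1
Since deg(D) = 158 >= 2g - 1 = 155, D is non-special.
l(D) = 158 - 78 + 1 = 81

81


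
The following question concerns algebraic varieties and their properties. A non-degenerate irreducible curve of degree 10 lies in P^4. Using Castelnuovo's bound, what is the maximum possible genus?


Castelnuovo's bound: write d - 1 = m(r-1) + epsilon with 0 <= epsilon < r-1.
d - 1 = 10 - 1 = 9
r - 1 = 4 - 1 = 3
9 = 3*3 + 0, so m = 3, epsilon = 0
pi(d, r) = m(m-1)(r-1)/2 + m*epsilon
= 3*2*3/2 + 3*0
= 18/2 + 0
= 9 + 0 = 9

9


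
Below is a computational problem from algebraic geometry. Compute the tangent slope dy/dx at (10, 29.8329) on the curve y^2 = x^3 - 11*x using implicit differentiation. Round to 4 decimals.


Using implicit differentiation of y^2 = x^3 - 11*x:
2y * dy/dx = 3x^2 - 11
dy/dx = (3x^2 - 11)/(2y)
Numerator: 3*10^2 - 11 = 289
Denominator: 2*29.8329 = 59.6658
dy/dx = 289/59.6658 = 4.8436

4.8436


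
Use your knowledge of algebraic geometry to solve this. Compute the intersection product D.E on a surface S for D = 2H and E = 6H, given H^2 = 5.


Using bilinearity of the intersection pairing on a surface S:
(aH).(bH) = ab * (H.H)
We have H^2 = 5.
D.E = (2H).(6H) = 2*6*5
= 12*5
= 60

60


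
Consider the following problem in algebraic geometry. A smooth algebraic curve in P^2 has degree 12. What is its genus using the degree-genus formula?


Using the genus formula for smooth plane curves:
g = (d-1)(d-2)/2
g = (12-1)(12-2)/2
g = 11*10/2
g = 110/2 = 55

55


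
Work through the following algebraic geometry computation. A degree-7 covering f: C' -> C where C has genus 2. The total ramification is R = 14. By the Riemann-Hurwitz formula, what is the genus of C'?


Riemann-Hurwitz formula: 2g' - 2 = d(2g - 2) + R
Given: d = 7, g = 2, R = 14
2g' - 2 = 7*(2*2 - 2) + 14
2g' - 2 = 7*2 + 14
2g' - 2 = 14 + 14 = 28
2g' = 30
g' = 15

15


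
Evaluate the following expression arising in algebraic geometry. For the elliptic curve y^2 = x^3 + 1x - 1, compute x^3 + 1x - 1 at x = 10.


Compute x^3 + 1x - 1 at x = 10:
x^3 = 10^3 = 1000
1*x = 1*10 = 10
Sum: 1000 + 10 - 1 = 1009

1009


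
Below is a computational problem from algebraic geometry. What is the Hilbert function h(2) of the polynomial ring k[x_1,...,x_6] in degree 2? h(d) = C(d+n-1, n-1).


The Hilbert function for the polynomial ring in 6 variables is:
h(d) = C(d+n-1, n-1)
h(2) = C(2+6-1, 6-1) = C(7, 5)
= 7! / (5! * 2!)
= 21

21


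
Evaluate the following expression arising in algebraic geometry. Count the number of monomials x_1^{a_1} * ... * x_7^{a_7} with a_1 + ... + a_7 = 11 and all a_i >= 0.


The number of degree-11 monomials in 7 variables is C(d+n-1, n-1).
= C(11+7-1, 7-1) = C(17, 6)
= 12376

12376


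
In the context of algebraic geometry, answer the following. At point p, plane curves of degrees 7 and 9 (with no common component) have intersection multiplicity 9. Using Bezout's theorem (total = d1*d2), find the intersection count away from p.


By Bezout's theorem, the total intersection number is d1 * d2.
Total = 7 * 9 = 63
Intersection multiplicity at p = 9
Remaining intersections = 63 - 9 = 54

54


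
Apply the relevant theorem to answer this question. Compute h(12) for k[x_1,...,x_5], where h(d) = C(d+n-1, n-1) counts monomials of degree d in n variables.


The Hilbert function for the polynomial ring in 5 variables is:
h(d) = C(d+n-1, n-1)
h(12) = C(12+5-1, 5-1) = C(16, 4)
= 16! / (4! * 12!)
= 1820

1820


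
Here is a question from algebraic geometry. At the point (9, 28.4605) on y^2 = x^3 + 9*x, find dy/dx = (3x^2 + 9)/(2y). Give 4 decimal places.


Using implicit differentiation of y^2 = x^3 + 9*x:
2y * dy/dx = 3x^2 + 9
dy/dx = (3x^2 + 9)/(2y)
Numerator: 3*9^2 + 9 = 252
Denominator: 2*28.4605 = 56.921
dy/dx = 252/56.921 = 4.4272

4.4272


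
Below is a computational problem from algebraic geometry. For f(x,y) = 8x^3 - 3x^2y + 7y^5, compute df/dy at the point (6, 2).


df/dy = (-3)*x^2 + 5*7*y^4
At (6,2): (-3)*6^2 + 5*7*2^4
= -108 + 560
= 452

452


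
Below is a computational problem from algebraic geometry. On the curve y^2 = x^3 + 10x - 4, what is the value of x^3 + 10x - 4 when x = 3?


Compute x^3 + 10x - 4 at x = 3:
x^3 = 3^3 = 27
10*x = 10*3 = 30
Sum: 27 + 30 - 4 = 53

53


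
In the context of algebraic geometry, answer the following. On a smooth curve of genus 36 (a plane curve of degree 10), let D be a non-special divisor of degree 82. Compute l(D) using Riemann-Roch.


First, compute the genus of a smooth plane curve of degree 10:
g = (d-1)(d-2)/2 = (10-1)(10-2)/2 = 36
For a non-special divisor D (i.e., h^1(D) = 0), Riemann-Roch gives:
l(D) = deg(D) - g + 1
Since deg(D) = 82 >= 2g - 1 = 71, D is non-special.
l(D) = 82 - 36 + 1 = 47

47


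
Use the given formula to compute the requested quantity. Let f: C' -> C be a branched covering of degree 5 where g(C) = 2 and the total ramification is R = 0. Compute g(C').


Riemann-Hurwitz formula: 2g' - 2 = d(2g - 2) + R
Given: d = 5, g = 2, R = 0
2g' - 2 = 5*(2*2 - 2) + 0
2g' - 2 = 5*2 + 0
2g' - 2 = 10 + 0 = 10
2g' = 12
g' = 6

6


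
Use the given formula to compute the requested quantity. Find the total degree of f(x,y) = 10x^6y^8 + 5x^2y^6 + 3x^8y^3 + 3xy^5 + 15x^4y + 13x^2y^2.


Examine each term for its total degree (sum of exponents).
  Term '10x^6y^8' has total degree 6+8 = 14.
  Term '5x^2y^6' has total degree 2+6 = 8.
  Term '3x^8y^3' has total degree 8+3 = 11.
  Term '3xy^5' has total degree 1+5 = 6.
  Term '15x^4y' has total degree 4+1 = 5.
  Term '13x^2y^2' has total degree 2+2 = 4.
The maximum total degree among all terms is 14.

14


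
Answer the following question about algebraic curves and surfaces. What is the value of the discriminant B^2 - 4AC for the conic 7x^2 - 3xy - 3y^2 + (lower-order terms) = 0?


The discriminant of a conic Ax^2 + Bxy + Cy^2 + ... = 0 is B^2 - 4AC.
B^2 = (-3)^2 = 9
4AC = 4*7*(-3) = -84
Discriminant = 9 + 84 = 93

93


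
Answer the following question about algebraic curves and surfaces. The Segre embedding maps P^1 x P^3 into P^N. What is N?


The Segre embedding maps P^m x P^n into P^N via
all products of coordinates from each factor.
N = (m+1)(n+1) - 1
N = (1+1)(3+1) - 1
N = 2*4 - 1
N = 8 - 1 = 7

7


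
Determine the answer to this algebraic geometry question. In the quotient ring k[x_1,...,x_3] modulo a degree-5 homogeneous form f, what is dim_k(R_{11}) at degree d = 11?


For R = k[x_1,...,x_n]/(f) with f homogeneous of degree e:
The Hilbert series is (1 - t^e)/(1 - t)^n.
So h(d) = C(d+n-1, n-1) - C(d-e+n-1, n-1) for d >= e.
With n=3, e=5, d=11:
C(11+3-1, 3-1) = C(13, 2) = 78
C(11-5+3-1, 3-1) = C(8, 2) = 28
h(11) = 78 - 28 = 50

50


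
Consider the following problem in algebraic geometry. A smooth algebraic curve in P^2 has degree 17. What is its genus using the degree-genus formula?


Using the genus formula for smooth plane curves:
g = (d-1)(d-2)/2
g = (17-1)(17-2)/2
g = 16*15/2
g = 240/2 = 120

120


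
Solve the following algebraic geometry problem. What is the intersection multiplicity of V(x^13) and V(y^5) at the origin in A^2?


The intersection multiplicity of V(x^a) and V(y^b) at the origin is:
I(O; V(x^13), V(y^5)) = dim_k(k[x,y]/(x^13, y^5))
A basis for k[x,y]/(x^13, y^5) is the set of monomials x^i * y^j
where 0 <= i < 13 and 0 <= j < 5.
The number of such monomials is 13 * 5 = 65

65


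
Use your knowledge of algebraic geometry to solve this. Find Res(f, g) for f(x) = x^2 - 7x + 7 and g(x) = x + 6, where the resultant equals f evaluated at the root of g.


For Res(f, x - c), we evaluate f at x = c.
f(-6) = (-6)^2 - 7*(-6) + 7
= 36 + 42 + 7
= 78 + 7 = 85
Res(f, g) = 85

85


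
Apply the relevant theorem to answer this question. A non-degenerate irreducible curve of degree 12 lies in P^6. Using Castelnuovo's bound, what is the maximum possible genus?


Castelnuovo's bound: write d - 1 = m(r-1) + epsilon with 0 <= epsilon < r-1.
d - 1 = 12 - 1 = 11
r - 1 = 6 - 1 = 5
11 = 2*5 + 1, so m = 2, epsilon = 1
pi(d, r) = m(m-1)(r-1)/2 + m*epsilon
= 2*1*5/2 + 2*1
= 10/2 + 2
= 5 + 2 = 7

7


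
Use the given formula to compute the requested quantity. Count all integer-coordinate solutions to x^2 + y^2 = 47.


Systematically check integer values of x where x^2 <= 47.
For each valid x, check if 47 - x^2 is a perfect square.
Total integer solutions found: 0

0


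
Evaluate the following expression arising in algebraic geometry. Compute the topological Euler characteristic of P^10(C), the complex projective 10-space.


The complex projective space P^10 has one cell in each even real dimension 0, 2, ..., 20.
The cohomology groups are H^{2k}(P^10) = Z for k = 0,...,10, and 0 otherwise.
Euler characteristic = sum of Betti numbers = 1 per even-dimensional cohomology group.
chi(P^10) = 10 + 1 = 11

11


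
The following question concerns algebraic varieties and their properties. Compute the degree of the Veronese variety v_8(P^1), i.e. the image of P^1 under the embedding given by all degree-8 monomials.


The Veronese variety v_8(P^1) has degree d^r.
d^r = 8^1 = 8

8


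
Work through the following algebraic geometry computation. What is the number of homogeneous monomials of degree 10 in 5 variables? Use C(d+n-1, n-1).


The number of degree-10 monomials in 5 variables is C(d+n-1, n-1).
= C(10+5-1, 5-1) = C(14, 4)
= 1001

1001


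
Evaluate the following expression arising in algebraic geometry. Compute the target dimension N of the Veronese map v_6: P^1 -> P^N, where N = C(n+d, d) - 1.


The Veronese embedding v_d: P^n -> P^N maps each point to all
degree-d monomials in n+1 homogeneous coordinates.
N = C(n+d, d) - 1
N = C(1+6, 6) - 1
N = C(7, 6) - 1
C(7, 6) = 7
N = 7 - 1 = 6

6


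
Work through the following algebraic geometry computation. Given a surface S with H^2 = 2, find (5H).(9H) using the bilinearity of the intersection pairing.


Using bilinearity of the intersection pairing on a surface S:
(aH).(bH) = ab * (H.H)
We have H^2 = 2.
D.E = (5H).(9H) = 5*9*2
= 45*2
= 90

90


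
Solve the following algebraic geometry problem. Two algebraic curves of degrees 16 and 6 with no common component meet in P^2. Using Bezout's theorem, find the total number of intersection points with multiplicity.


Bezout's theorem states the intersection count equals the product of degrees.
Intersection count = 16 * 6 = 96

96


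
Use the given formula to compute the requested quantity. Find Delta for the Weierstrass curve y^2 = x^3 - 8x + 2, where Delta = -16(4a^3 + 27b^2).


Compute each component:
4a^3 = 4*(-8)^3 = 4*(-512) = -2048
27b^2 = 27*2^2 = 27*4 = 108
4a^3 + 27b^2 = -2048 + 108 = -1940
Delta = -16*(-1940) = 31040

31040


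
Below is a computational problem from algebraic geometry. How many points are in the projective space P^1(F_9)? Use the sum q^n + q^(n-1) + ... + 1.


P^1(F_9) has (q^(n+1) - 1)/(q - 1) points.
= 9^1 + 9^0
= 9 + 1
= 10

10


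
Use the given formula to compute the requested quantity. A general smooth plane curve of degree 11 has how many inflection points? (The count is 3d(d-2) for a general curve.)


For a general smooth plane curve C of degree d, the inflection points are
the intersection of C with its Hessian curve, which has degree 3(d-2).
By Bezout, the total intersection number is d * 3(d-2) = 11 * 27 = 297.
For a general curve every flex is ordinary, so each contributes
multiplicity 1 to C·Hess(C), and the number of distinct inflection
points is 3d(d-2).
Inflection points = 3*11*(11-2) = 3*11*9 = 297

297


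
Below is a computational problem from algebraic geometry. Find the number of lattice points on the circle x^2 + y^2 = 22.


Systematically check integer values of x where x^2 <= 22.
For each valid x, check if 22 - x^2 is a perfect square.
Total integer solutions found: 0

0


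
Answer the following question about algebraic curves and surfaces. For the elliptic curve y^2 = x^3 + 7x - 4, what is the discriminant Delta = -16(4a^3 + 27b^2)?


Compute each component:
4a^3 = 4*7^3 = 4*343 = 1372
27b^2 = 27*(-4)^2 = 27*16 = 432
4a^3 + 27b^2 = 1372 + 432 = 1804
Delta = -16*1804 = -28864

-28864


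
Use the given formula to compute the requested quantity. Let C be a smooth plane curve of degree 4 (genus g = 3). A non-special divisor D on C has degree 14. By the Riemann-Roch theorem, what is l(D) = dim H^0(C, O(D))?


First, compute the genus of a smooth plane curve of degree 4:
g = (d-1)(d-2)/2 = (4-1)(4-2)/2 = 3
For a non-special divisor D (i.e., h^1(D) = 0), Riemann-Roch gives:
l(D) = deg(D) - g + 1
Since deg(D) = 14 >= 2g - 1 = 5, D is non-special.
l(D) = 14 - 3 + 1 = 12

12


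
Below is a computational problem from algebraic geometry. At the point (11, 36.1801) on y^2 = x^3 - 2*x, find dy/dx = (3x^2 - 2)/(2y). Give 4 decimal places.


Using implicit differentiation of y^2 = x^3 - 2*x:
2y * dy/dx = 3x^2 - 2
dy/dx = (3x^2 - 2)/(2y)
Numerator: 3*11^2 - 2 = 361
Denominator: 2*36.1801 = 72.3602
dy/dx = 361/72.3602 = 4.9889

4.9889


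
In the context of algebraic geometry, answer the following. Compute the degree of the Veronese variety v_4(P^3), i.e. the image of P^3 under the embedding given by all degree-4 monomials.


The Veronese variety v_4(P^3) has degree d^r.
d^r = 4^3 = 64

64


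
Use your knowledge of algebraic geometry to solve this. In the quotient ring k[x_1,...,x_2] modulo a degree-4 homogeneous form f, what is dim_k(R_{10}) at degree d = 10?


For R = k[x_1,...,x_n]/(f) with f homogeneous of degree e:
The Hilbert series is (1 - t^e)/(1 - t)^n.
So h(d) = C(d+n-1, n-1) - C(d-e+n-1, n-1) for d >= e.
With n=2, e=4, d=10:
C(10+2-1, 2-1) = C(11, 1) = 11
C(10-4+2-1, 2-1) = C(7, 1) = 7
h(10) = 11 - 7 = 4

4


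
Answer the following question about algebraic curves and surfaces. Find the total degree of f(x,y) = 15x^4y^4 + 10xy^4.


Examine each term for its total degree (sum of exponents).
  Term '15x^4y^4' has total degree 4+4 = 8.
  Term '10xy^4' has total degree 1+4 = 5.
The maximum total degree among all terms is 8.

8


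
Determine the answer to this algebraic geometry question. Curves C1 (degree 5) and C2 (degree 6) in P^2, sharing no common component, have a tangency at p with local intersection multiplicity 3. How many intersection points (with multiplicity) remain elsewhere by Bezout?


By Bezout's theorem, the total intersection number is d1 * d2.
Total = 5 * 6 = 30
Intersection multiplicity at p = 3
Remaining intersections = 30 - 3 = 27

27


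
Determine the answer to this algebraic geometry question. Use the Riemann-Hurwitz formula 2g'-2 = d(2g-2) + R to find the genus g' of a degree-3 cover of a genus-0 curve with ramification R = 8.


Riemann-Hurwitz formula: 2g' - 2 = d(2g - 2) + R
Given: d = 3, g = 0, R = 8
2g' - 2 = 3*(2*0 - 2) + 8
2g' - 2 = 3*(-2) + 8
2g' - 2 = -6 + 8 = 2
2g' = 4
g' = 2

2


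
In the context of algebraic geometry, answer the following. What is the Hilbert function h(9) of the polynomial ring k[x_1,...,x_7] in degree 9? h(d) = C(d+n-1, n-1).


The Hilbert function for the polynomial ring in 7 variables is:
h(d) = C(d+n-1, n-1)
h(9) = C(9+7-1, 7-1) = C(15, 6)
= 15! / (6! * 9!)
= 5005

5005


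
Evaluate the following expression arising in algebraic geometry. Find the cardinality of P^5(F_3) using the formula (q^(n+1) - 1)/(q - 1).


P^5(F_3) has (q^(n+1) - 1)/(q - 1) points.
= 3^5 + 3^4 + 3^3 + 3^2 + 3^1 + 3^0
= 243 + 81 + 27 + 9 + 3 + 1
= 364

364


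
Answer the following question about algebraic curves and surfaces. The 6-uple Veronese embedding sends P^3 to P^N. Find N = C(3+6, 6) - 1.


The Veronese embedding v_d: P^n -> P^N maps each point to all
degree-d monomials in n+1 homogeneous coordinates.
N = C(n+d, d) - 1
N = C(3+6, 6) - 1
N = C(9, 6) - 1
C(9, 6) = 84
N = 84 - 1 = 83

83


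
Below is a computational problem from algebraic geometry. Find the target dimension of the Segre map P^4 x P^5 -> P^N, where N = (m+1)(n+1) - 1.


The Segre embedding maps P^m x P^n into P^N via
all products of coordinates from each factor.
N = (m+1)(n+1) - 1
N = (4+1)(5+1) - 1
N = 5*6 - 1
N = 30 - 1 = 29

29


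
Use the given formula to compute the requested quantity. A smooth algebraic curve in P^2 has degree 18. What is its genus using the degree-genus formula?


Using the genus formula for smooth plane curves:
g = (d-1)(d-2)/2
g = (18-1)(18-2)/2
g = 17*16/2
g = 272/2 = 136

136


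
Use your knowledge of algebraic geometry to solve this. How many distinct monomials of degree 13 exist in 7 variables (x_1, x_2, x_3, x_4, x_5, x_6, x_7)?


The number of degree-13 monomials in 7 variables is C(d+n-1, n-1).
= C(13+7-1, 7-1) = C(19, 6)
= 27132

27132


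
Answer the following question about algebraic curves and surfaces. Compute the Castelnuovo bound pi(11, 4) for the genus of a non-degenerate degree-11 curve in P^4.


Castelnuovo's bound: write d - 1 = m(r-1) + epsilon with 0 <= epsilon < r-1.
d - 1 = 11 - 1 = 10
r - 1 = 4 - 1 = 3
10 = 3*3 + 1, so m = 3, epsilon = 1
pi(d, r) = m(m-1)(r-1)/2 + m*epsilon
= 3*2*3/2 + 3*1
= 18/2 + 3
= 9 + 3 = 12

12


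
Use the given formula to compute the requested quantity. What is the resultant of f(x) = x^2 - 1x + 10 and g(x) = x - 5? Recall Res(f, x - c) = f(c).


For Res(f, x - c), we evaluate f at x = c.
f(5) = 5^2 - 1*5 + 10
= 25 - 5 + 10
= 20 + 10 = 30
Res(f, g) = 30

30


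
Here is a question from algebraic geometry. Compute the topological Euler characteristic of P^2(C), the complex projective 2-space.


The complex projective space P^2 has one cell in each even real dimension 0, 2, ..., 4.
The cohomology groups are H^{2k}(P^2) = Z for k = 0,...,2, and 0 otherwise.
Euler characteristic = sum of Betti numbers = 1 per even-dimensional cohomology group.
chi(P^2) = 2 + 1 = 3

3
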